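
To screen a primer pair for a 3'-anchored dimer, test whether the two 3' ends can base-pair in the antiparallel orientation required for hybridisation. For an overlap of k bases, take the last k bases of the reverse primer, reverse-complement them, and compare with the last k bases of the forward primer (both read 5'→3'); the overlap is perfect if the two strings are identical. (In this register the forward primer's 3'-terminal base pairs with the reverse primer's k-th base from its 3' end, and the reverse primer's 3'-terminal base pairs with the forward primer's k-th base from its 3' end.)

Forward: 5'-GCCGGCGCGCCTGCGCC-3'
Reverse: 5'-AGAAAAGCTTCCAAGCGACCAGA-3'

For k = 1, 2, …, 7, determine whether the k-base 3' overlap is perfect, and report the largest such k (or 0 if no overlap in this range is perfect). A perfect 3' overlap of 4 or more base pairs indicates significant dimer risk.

Longest perfect overlap: 0 complementary base pairs; below the dimer-risk threshold (threshold 4).

Last 7 bases (5'→3') — forward …CTGCGCC, reverse …GACCAGA.
Reverse complement of the reverse primer's last 7 bases: TCTGGTC; its first k bases are the reverse complement of the reverse primer's last k bases, so a perfect k-base overlap needs the forward primer's last k bases to equal them.
Comparing (forward last k vs required): k=1: C vs T ✗; k=2: CC vs TC ✗; k=3: GCC vs TCT ✗; k=4: CGCC vs TCTG ✗; k=5: GCGCC vs TCTGG ✗; k=6: TGCGCC vs TCTGGT ✗; k=7: CTGCGCC vs TCTGGTC ✗.
No overlap length from 1 to 7 is perfect, so the longest perfect 3' overlap is 0.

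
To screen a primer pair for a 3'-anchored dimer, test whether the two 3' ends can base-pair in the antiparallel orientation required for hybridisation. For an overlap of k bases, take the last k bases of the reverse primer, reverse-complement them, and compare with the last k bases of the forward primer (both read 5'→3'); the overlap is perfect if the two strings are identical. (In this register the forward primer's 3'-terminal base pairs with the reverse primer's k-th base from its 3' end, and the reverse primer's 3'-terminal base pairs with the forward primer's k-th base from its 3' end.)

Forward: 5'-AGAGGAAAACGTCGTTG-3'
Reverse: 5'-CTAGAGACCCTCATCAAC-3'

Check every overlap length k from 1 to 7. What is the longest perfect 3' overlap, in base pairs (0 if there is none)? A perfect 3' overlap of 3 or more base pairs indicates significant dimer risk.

Last 7 bases (5'→3') — forward …GTCGTTG, reverse …CATCAAC.
Reverse complement of the reverse primer's last 7 bases: GTTGATG; its first k bases are the reverse complement of the reverse primer's last k bases, so a perfect k-base overlap needs the forward primer's last k bases to equal them.
Comparing (forward last k vs required): k=1: G vs G ✓; k=2: TG vs GT ✗; k=3: TTG vs GTT ✗; k=4: GTTG vs GTTG ✓; k=5: CGTTG vs GTTGA ✗; k=6: TCGTTG vs GTTGAT ✗; k=7: GTCGTTG vs GTTGATG ✗.
Perfect overlaps at k = 1, 4; the largest is 4.

Longest perfect overlap: 4 complementary base pairs; significant dimer risk (threshold 3).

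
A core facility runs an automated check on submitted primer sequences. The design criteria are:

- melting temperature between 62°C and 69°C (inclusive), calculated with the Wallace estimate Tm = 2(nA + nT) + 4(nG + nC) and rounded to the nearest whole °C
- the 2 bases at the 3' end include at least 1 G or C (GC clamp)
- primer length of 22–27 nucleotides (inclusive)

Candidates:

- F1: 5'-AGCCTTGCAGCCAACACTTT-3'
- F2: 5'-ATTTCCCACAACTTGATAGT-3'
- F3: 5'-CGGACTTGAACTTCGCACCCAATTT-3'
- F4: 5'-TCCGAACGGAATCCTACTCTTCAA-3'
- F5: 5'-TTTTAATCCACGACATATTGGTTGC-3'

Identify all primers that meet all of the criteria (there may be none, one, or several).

F5 only.

F1 (20 nt, A=5 T=5 G=3 C=7): Tm = 2·10 + 4·10 = 60°C, outside 62–69°C ✗; 3' end TT has 0 G/C, need ≥1 ✗; length 20, outside 22–27 ✗ — fails.
F2 (20 nt, A=6 T=7 G=2 C=5): Tm = 2·13 + 4·7 = 54°C, outside 62–69°C ✗; 3' end GT has 1 G/C ✓; length 20, outside 22–27 ✗ — fails.
F3 (25 nt, A=6 T=7 G=4 C=8): Tm = 2·13 + 4·12 = 74°C, outside 62–69°C ✗; 3' end TT has 0 G/C, need ≥1 ✗; length 25 ✓ — fails.
F4 (24 nt, A=7 T=6 G=3 C=8): Tm = 2·13 + 4·11 = 70°C, outside 62–69°C ✗; 3' end AA has 0 G/C, need ≥1 ✗; length 24 ✓ — fails.
F5 (25 nt, A=6 T=10 G=4 C=5): Tm = 2·16 + 4·9 = 68°C ✓; 3' end GC has 2 G/C ✓; length 25 ✓ — passes.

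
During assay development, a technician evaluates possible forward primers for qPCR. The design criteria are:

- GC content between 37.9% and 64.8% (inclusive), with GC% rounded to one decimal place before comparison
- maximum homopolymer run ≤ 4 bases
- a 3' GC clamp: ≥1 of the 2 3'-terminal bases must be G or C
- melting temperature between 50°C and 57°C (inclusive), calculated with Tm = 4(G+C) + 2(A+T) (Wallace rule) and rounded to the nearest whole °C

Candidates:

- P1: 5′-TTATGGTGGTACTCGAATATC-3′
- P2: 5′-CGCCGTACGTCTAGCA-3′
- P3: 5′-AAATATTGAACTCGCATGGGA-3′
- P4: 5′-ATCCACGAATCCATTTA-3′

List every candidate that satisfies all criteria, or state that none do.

P2 only.

P1 (21 nt, A=5 T=8 G=5 C=3): GC 8/21 = 38.1% ✓; longest run = 2 ✓; 3' end TC has 1 G/C ✓; Tm = 2·13 + 4·8 = 58°C, outside 50–57°C ✗ — fails.
P2 (16 nt, A=3 T=3 G=4 C=6): GC 10/16 = 62.5% ✓; longest run = 2 ✓; 3' end CA has 1 G/C ✓; Tm = 2·6 + 4·10 = 52°C ✓ — passes.
P3 (21 nt, A=8 T=5 G=5 C=3): GC 8/21 = 38.1% ✓; longest run = 3 ✓; 3' end GA has 1 G/C ✓; Tm = 2·13 + 4·8 = 58°C, outside 50–57°C ✗ — fails.
P4 (17 nt, A=6 T=5 G=1 C=5): GC 6/17 = 35.3%, outside 37.9–64.8% ✗; longest run = 3 ✓; 3' end TA has 0 G/C, need ≥1 ✗; Tm = 2·11 + 4·6 = 46°C, outside 50–57°C ✗ — fails.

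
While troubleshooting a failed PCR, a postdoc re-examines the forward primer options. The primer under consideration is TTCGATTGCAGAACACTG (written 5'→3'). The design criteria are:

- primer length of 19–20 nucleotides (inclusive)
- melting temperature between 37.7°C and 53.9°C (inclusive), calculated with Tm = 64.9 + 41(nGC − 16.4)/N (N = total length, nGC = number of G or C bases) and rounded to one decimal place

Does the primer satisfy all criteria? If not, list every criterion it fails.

Fails: length.

Base counts: A=5, T=5, G=4, C=4 (length 18).
length: length 18, outside 19–20 ✗
Tm: Tm = 64.9 + 41·(8 − 16.4)/18 = 45.8°C ✓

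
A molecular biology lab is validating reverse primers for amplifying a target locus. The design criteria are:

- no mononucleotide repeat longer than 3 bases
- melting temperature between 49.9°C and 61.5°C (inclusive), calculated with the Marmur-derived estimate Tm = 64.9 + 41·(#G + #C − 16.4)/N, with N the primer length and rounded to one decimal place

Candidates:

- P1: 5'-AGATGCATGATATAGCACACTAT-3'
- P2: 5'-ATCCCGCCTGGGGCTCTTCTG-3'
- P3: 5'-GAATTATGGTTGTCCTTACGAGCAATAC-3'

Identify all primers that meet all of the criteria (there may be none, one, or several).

P1 (23 nt, A=9 T=6 G=4 C=4): longest run = 1 ✓; Tm = 64.9 + 41·(8 − 16.4)/23 = 49.9°C ✓ — passes.
P2 (21 nt, A=1 T=6 G=6 C=8): longest run = 4, exceeds 3 ✗; Tm = 64.9 + 41·(14 − 16.4)/21 = 60.2°C ✓ — fails.
P3 (28 nt, A=8 T=9 G=6 C=5): longest run = 2 ✓; Tm = 64.9 + 41·(11 − 16.4)/28 = 57.0°C ✓ — passes.

P1 and P3.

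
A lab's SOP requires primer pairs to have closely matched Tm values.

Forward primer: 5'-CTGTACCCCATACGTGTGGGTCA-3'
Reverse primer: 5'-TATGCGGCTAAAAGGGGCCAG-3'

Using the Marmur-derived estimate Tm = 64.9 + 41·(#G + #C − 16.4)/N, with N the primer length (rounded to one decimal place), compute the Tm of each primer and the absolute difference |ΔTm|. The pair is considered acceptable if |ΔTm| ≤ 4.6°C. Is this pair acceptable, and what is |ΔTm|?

|ΔTm| = 2.5°C; the pair is acceptable.

Forward: G+C = 13, N = 23 → Tm = 64.9 + 41·(13 − 16.4)/23 = 58.8°C.
Reverse: G+C = 12, N = 21 → Tm = 64.9 + 41·(12 − 16.4)/21 = 56.3°C.
|ΔTm| = |58.8 − 56.3| = 2.5°C, ≤ 4.6°C.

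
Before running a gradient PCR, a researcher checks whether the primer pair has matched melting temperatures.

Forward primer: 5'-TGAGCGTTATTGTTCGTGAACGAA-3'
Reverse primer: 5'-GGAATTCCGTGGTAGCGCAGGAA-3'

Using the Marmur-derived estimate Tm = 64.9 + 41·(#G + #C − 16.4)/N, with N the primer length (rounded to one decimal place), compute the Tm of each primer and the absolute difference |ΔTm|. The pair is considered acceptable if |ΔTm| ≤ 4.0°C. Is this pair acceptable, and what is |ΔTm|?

Forward: G+C = 10, N = 24 → Tm = 64.9 + 41·(10 − 16.4)/24 = 54.0°C.
Reverse: G+C = 13, N = 23 → Tm = 64.9 + 41·(13 − 16.4)/23 = 58.8°C.
|ΔTm| = |54.0 − 58.8| = 4.8°C, > 4.0°C.

|ΔTm| = 4.8°C; the pair is not acceptable.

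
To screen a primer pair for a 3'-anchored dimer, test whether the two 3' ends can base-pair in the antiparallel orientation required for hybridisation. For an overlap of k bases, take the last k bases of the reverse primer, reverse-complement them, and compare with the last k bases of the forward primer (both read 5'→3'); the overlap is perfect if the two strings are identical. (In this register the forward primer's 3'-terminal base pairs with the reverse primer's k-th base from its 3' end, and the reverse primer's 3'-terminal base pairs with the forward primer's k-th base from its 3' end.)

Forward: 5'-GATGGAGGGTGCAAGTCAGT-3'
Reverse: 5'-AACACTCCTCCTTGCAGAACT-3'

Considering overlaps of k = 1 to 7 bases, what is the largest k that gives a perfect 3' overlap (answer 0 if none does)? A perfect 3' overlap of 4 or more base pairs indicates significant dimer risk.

Last 7 bases (5'→3') — forward …AGTCAGT, reverse …CAGAACT.
Reverse complement of the reverse primer's last 7 bases: AGTTCTG; its first k bases are the reverse complement of the reverse primer's last k bases, so a perfect k-base overlap needs the forward primer's last k bases to equal them.
Comparing (forward last k vs required): k=1: T vs A ✗; k=2: GT vs AG ✗; k=3: AGT vs AGT ✓; k=4: CAGT vs AGTT ✗; k=5: TCAGT vs AGTTC ✗; k=6: GTCAGT vs AGTTCT ✗; k=7: AGTCAGT vs AGTTCTG ✗.
Only k = 3 is perfect, so the longest perfect 3' overlap is 3.

Longest perfect overlap: 3 complementary base pairs; below the dimer-risk threshold (threshold 4).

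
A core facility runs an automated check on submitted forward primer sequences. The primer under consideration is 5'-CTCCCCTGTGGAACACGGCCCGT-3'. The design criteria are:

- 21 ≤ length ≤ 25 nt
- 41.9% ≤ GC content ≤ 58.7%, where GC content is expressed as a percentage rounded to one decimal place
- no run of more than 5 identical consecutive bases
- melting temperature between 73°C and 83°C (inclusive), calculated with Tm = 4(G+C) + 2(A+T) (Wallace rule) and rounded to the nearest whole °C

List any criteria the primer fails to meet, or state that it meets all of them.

Base counts: A=3, T=4, G=6, C=10 (length 23).
length: length 23 ✓
GC content: GC 16/23 = 69.6%, outside 41.9–58.7% ✗
homopolymer run: longest run = 4 ✓
Tm: Tm = 2·7 + 4·16 = 78°C ✓

Fails: GC content.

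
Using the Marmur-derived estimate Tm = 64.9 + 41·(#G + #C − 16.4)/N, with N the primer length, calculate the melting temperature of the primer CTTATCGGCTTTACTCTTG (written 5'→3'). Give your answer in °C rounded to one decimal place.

46.8°C

Base counts: A=2, T=9, G=3, C=5; G+C = 8, N = 19.
Tm = 64.9 + 41·(8 − 16.4)/19 = 64.9 + -344.40/19 = 46.8°C.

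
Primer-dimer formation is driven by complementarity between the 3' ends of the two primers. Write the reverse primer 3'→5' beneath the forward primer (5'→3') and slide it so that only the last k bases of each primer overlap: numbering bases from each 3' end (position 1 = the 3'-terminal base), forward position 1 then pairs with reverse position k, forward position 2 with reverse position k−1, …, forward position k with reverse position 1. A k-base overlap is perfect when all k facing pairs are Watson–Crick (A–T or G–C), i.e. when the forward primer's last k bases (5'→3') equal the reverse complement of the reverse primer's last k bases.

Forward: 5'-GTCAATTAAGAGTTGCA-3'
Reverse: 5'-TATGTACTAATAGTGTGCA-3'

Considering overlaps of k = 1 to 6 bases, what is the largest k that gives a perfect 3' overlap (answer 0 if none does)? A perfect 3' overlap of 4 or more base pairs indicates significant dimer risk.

Last 6 bases (5'→3') — forward …GTTGCA, reverse …TGTGCA.
Reverse complement of the reverse primer's last 6 bases: TGCACA; its first k bases are the reverse complement of the reverse primer's last k bases, so a perfect k-base overlap needs the forward primer's last k bases to equal them.
Comparing (forward last k vs required): k=1: A vs T ✗; k=2: CA vs TG ✗; k=3: GCA vs TGC ✗; k=4: TGCA vs TGCA ✓; k=5: TTGCA vs TGCAC ✗; k=6: GTTGCA vs TGCACA ✗.
Only k = 4 is perfect, so the longest perfect 3' overlap is 4.

Longest perfect overlap: 4 complementary base pairs; significant dimer risk (threshold 4).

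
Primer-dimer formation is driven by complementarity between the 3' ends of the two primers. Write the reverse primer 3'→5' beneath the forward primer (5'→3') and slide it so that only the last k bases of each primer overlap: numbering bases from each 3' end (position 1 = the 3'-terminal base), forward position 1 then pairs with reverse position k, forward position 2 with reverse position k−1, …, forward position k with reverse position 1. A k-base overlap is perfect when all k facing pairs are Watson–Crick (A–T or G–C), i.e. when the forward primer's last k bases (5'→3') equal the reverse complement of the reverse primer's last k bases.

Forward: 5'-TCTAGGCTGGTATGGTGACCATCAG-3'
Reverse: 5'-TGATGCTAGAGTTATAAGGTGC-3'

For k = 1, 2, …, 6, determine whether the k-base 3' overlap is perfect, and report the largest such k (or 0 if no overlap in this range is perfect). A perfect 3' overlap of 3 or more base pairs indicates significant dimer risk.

Last 6 bases (5'→3') — forward …CATCAG, reverse …AGGTGC.
Reverse complement of the reverse primer's last 6 bases: GCACCT; its first k bases are the reverse complement of the reverse primer's last k bases, so a perfect k-base overlap needs the forward primer's last k bases to equal them.
Comparing (forward last k vs required): k=1: G vs G ✓; k=2: AG vs GC ✗; k=3: CAG vs GCA ✗; k=4: TCAG vs GCAC ✗; k=5: ATCAG vs GCACC ✗; k=6: CATCAG vs GCACCT ✗.
Only k = 1 is perfect, so the longest perfect 3' overlap is 1.

Longest perfect overlap: 1 complementary base pair; below the dimer-risk threshold (threshold 3).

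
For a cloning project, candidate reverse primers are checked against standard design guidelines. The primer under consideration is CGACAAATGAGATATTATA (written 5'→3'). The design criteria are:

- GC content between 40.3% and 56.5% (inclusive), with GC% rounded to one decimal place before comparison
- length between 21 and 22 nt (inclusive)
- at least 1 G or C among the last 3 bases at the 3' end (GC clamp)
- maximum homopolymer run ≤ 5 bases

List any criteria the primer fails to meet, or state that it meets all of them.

Base counts: A=9, T=5, G=3, C=2 (length 19).
GC content: GC 5/19 = 26.3%, outside 40.3–56.5% ✗
length: length 19, outside 21–22 ✗
GC clamp: 3' end ATA has 0 G/C, need ≥1 ✗
homopolymer run: longest run = 3 ✓

Fails: GC content, length, GC clamp.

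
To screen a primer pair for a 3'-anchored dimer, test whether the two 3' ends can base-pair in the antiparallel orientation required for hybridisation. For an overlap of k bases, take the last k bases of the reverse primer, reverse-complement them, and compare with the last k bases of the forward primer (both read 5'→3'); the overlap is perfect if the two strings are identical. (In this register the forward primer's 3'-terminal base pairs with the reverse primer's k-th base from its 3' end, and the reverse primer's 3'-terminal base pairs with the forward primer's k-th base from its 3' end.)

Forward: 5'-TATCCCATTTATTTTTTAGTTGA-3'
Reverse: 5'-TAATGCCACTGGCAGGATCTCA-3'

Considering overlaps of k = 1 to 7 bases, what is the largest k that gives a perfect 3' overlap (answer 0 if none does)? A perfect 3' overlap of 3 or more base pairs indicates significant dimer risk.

Last 7 bases (5'→3') — forward …TAGTTGA, reverse …GATCTCA.
Reverse complement of the reverse primer's last 7 bases: TGAGATC; its first k bases are the reverse complement of the reverse primer's last k bases, so a perfect k-base overlap needs the forward primer's last k bases to equal them.
Comparing (forward last k vs required): k=1: A vs T ✗; k=2: GA vs TG ✗; k=3: TGA vs TGA ✓; k=4: TTGA vs TGAG ✗; k=5: GTTGA vs TGAGA ✗; k=6: AGTTGA vs TGAGAT ✗; k=7: TAGTTGA vs TGAGATC ✗.
Only k = 3 is perfect, so the longest perfect 3' overlap is 3.

Longest perfect overlap: 3 complementary base pairs; significant dimer risk (threshold 3).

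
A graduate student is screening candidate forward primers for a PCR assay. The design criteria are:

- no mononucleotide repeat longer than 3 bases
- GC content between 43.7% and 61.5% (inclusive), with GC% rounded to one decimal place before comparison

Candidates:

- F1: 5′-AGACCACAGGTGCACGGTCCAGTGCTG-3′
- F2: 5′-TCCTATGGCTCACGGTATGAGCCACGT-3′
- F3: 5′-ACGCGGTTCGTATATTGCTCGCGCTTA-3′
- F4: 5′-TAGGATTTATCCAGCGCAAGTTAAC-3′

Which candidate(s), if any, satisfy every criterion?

F2 and F3.

F1 (27 nt, A=6 T=4 G=9 C=8): longest run = 2 ✓; GC 17/27 = 63.0%, outside 43.7–61.5% ✗ — fails.
F2 (27 nt, A=5 T=7 G=7 C=8): longest run = 2 ✓; GC 15/27 = 55.6% ✓ — passes.
F3 (27 nt, A=4 T=9 G=7 C=7): longest run = 2 ✓; GC 14/27 = 51.9% ✓ — passes.
F4 (25 nt, A=8 T=7 G=5 C=5): longest run = 3 ✓; GC 10/25 = 40.0%, outside 43.7–61.5% ✗ — fails.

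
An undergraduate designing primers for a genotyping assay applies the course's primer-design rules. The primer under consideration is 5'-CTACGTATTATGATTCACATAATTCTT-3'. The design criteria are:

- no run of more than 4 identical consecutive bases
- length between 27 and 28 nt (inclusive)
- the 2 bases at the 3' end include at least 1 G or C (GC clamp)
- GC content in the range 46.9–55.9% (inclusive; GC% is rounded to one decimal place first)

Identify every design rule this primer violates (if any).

Fails: GC clamp, GC content.

Base counts: A=8, T=12, G=2, C=5 (length 27).
homopolymer run: longest run = 2 ✓
length: length 27 ✓
GC clamp: 3' end TT has 0 G/C, need ≥1 ✗
GC content: GC 7/27 = 25.9%, outside 46.9–55.9% ✗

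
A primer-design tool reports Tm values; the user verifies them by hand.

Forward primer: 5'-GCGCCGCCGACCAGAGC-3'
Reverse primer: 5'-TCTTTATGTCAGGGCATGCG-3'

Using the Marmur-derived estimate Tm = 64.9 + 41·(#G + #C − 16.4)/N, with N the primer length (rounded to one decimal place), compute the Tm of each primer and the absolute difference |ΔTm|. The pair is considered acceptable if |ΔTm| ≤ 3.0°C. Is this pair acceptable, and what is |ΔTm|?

Forward: G+C = 14, N = 17 → Tm = 64.9 + 41·(14 − 16.4)/17 = 59.1°C.
Reverse: G+C = 10, N = 20 → Tm = 64.9 + 41·(10 − 16.4)/20 = 51.8°C.
|ΔTm| = |59.1 − 51.8| = 7.3°C, > 3.0°C.

|ΔTm| = 7.3°C; the pair is not acceptable.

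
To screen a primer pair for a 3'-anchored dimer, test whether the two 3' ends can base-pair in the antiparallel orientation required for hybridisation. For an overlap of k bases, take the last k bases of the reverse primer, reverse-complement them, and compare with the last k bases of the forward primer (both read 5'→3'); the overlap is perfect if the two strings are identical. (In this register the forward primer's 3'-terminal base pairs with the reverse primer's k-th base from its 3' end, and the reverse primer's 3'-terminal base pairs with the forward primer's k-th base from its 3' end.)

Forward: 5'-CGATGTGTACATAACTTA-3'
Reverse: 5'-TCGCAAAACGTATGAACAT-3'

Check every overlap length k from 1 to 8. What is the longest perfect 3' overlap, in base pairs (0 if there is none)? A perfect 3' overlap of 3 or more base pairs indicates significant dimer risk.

Last 8 bases (5'→3') — forward …ATAACTTA, reverse …ATGAACAT.
Reverse complement of the reverse primer's last 8 bases: ATGTTCAT; its first k bases are the reverse complement of the reverse primer's last k bases, so a perfect k-base overlap needs the forward primer's last k bases to equal them.
Comparing (forward last k vs required): k=1: A vs A ✓; k=2: TA vs AT ✗; k=3: TTA vs ATG ✗; k=4: CTTA vs ATGT ✗; k=5: ACTTA vs ATGTT ✗; k=6: AACTTA vs ATGTTC ✗; k=7: TAACTTA vs ATGTTCA ✗; k=8: ATAACTTA vs ATGTTCAT ✗.
Only k = 1 is perfect, so the longest perfect 3' overlap is 1.

Longest perfect overlap: 1 complementary base pair; below the dimer-risk threshold (threshold 3).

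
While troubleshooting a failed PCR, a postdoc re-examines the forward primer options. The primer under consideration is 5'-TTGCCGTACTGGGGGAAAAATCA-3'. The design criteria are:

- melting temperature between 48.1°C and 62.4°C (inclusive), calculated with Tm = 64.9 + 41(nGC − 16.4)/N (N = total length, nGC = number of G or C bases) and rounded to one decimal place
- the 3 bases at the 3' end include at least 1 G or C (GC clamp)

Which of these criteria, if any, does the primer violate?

Meets all criteria.

Base counts: A=7, T=5, G=7, C=4 (length 23).
Tm: Tm = 64.9 + 41·(11 − 16.4)/23 = 55.3°C ✓
GC clamp: 3' end TCA has 1 G/C ✓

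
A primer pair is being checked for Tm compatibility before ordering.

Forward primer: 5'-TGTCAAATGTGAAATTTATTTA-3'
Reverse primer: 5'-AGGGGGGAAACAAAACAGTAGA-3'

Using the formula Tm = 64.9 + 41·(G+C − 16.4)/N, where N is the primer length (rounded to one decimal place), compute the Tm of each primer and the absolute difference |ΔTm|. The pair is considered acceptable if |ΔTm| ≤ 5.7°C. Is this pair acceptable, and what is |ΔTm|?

Forward: G+C = 4, N = 22 → Tm = 64.9 + 41·(4 − 16.4)/22 = 41.8°C.
Reverse: G+C = 10, N = 22 → Tm = 64.9 + 41·(10 − 16.4)/22 = 53.0°C.
|ΔTm| = |41.8 − 53.0| = 11.2°C, > 5.7°C.

|ΔTm| = 11.2°C; the pair is not acceptable.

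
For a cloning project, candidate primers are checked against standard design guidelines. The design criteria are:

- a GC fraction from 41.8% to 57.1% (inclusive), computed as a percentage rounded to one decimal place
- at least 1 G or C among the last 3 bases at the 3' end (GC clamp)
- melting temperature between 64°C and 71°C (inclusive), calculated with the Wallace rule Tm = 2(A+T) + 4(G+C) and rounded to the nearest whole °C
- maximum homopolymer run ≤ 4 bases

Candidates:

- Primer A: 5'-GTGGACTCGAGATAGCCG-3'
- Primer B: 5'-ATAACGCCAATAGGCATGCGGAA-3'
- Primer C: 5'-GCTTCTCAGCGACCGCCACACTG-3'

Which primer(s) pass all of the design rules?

Primer B only.

Primer A (18 nt, A=4 T=3 G=7 C=4): GC 11/18 = 61.1%, outside 41.8–57.1% ✗; 3' end CCG has 3 G/C ✓; Tm = 2·7 + 4·11 = 58°C, outside 64–71°C ✗; longest run = 2 ✓ — fails.
Primer B (23 nt, A=9 T=3 G=6 C=5): GC 11/23 = 47.8% ✓; 3' end GAA has 1 G/C ✓; Tm = 2·12 + 4·11 = 68°C ✓; longest run = 2 ✓ — passes.
Primer C (23 nt, A=4 T=4 G=5 C=10): GC 15/23 = 65.2%, outside 41.8–57.1% ✗; 3' end CTG has 2 G/C ✓; Tm = 2·8 + 4·15 = 76°C, outside 64–71°C ✗; longest run = 2 ✓ — fails.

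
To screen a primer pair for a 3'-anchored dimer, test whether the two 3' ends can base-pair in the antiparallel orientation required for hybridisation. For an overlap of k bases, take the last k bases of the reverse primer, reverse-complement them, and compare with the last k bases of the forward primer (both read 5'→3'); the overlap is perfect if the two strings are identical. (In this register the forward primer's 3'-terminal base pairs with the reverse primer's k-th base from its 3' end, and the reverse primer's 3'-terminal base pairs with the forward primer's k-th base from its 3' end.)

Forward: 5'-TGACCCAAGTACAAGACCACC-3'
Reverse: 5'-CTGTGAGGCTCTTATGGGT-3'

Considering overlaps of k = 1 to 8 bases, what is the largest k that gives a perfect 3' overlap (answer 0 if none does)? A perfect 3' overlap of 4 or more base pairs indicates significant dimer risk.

Longest perfect overlap: 3 complementary base pairs; below the dimer-risk threshold (threshold 4).

Last 8 bases (5'→3') — forward …AGACCACC, reverse …TTATGGGT.
Reverse complement of the reverse primer's last 8 bases: ACCCATAA; its first k bases are the reverse complement of the reverse primer's last k bases, so a perfect k-base overlap needs the forward primer's last k bases to equal them.
Comparing (forward last k vs required): k=1: C vs A ✗; k=2: CC vs AC ✗; k=3: ACC vs ACC ✓; k=4: CACC vs ACCC ✗; k=5: CCACC vs ACCCA ✗; k=6: ACCACC vs ACCCAT ✗; k=7: GACCACC vs ACCCATA ✗; k=8: AGACCACC vs ACCCATAA ✗.
Only k = 3 is perfect, so the longest perfect 3' overlap is 3.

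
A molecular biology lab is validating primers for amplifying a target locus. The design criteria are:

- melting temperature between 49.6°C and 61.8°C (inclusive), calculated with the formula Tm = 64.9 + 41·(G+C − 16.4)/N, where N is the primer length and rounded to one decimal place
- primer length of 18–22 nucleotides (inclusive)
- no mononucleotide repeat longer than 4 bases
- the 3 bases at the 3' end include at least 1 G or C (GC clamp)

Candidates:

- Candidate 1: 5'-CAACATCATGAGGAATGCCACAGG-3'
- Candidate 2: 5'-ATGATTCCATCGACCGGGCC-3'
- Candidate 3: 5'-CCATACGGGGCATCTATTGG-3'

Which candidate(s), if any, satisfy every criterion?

Candidate 2 and Candidate 3.

Candidate 1 (24 nt, A=9 T=3 G=6 C=6): Tm = 64.9 + 41·(12 − 16.4)/24 = 57.4°C ✓; length 24, outside 18–22 ✗; longest run = 2 ✓; 3' end AGG has 2 G/C ✓ — fails.
Candidate 2 (20 nt, A=4 T=4 G=5 C=7): Tm = 64.9 + 41·(12 − 16.4)/20 = 55.9°C ✓; length 20 ✓; longest run = 3 ✓; 3' end GCC has 3 G/C ✓ — passes.
Candidate 3 (20 nt, A=4 T=5 G=6 C=5): Tm = 64.9 + 41·(11 − 16.4)/20 = 53.8°C ✓; length 20 ✓; longest run = 4 ✓; 3' end TGG has 2 G/C ✓ — passes.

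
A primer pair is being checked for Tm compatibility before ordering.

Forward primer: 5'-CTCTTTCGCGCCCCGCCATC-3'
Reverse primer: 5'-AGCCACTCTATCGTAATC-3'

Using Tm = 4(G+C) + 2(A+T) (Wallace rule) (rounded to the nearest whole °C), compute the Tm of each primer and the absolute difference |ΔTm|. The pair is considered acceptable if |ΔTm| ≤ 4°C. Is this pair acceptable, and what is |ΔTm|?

Forward: A=1 T=5 G=3 C=11 → Tm = 2·6 + 4·14 = 68°C.
Reverse: A=5 T=5 G=2 C=6 → Tm = 2·10 + 4·8 = 52°C.
|ΔTm| = |68 − 52| = 16°C, > 4°C.

|ΔTm| = 16°C; the pair is not acceptable.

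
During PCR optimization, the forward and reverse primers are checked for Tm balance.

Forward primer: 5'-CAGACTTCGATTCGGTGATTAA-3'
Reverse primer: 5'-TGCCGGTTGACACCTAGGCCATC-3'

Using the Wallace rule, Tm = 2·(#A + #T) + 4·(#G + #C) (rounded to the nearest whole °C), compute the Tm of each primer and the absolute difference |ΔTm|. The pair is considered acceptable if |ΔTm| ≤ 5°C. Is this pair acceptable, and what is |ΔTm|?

Forward: A=6 T=7 G=5 C=4 → Tm = 2·13 + 4·9 = 62°C.
Reverse: A=4 T=5 G=6 C=8 → Tm = 2·9 + 4·14 = 74°C.
|ΔTm| = |62 − 74| = 12°C, > 5°C.

|ΔTm| = 12°C; the pair is not acceptable.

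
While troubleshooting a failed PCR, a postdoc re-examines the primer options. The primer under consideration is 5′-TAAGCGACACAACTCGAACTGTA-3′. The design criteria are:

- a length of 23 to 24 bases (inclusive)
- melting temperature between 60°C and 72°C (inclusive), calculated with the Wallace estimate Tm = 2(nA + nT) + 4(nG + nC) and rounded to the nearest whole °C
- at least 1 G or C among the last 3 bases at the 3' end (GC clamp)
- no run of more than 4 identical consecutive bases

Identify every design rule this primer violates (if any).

Meets all criteria.

Base counts: A=9, T=4, G=4, C=6 (length 23).
length: length 23 ✓
Tm: Tm = 2·13 + 4·10 = 66°C ✓
GC clamp: 3' end GTA has 1 G/C ✓
homopolymer run: longest run = 2 ✓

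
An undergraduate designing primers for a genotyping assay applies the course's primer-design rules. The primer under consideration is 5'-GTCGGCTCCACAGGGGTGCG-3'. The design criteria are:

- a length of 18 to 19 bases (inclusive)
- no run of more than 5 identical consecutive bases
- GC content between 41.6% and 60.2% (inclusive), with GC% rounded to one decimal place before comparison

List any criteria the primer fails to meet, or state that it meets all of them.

Base counts: A=2, T=3, G=9, C=6 (length 20).
length: length 20, outside 18–19 ✗
homopolymer run: longest run = 4 ✓
GC content: GC 15/20 = 75.0%, outside 41.6–60.2% ✗

Fails: length, GC content.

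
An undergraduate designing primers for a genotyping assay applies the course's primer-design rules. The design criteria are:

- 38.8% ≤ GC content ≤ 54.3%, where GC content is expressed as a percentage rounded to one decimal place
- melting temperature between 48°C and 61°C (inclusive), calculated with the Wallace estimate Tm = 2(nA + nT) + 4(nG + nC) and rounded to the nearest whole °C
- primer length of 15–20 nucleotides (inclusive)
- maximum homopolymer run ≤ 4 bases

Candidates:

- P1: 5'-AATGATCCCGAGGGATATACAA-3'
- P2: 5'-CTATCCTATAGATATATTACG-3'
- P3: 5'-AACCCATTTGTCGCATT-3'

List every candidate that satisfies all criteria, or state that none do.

P3 only.

P1 (22 nt, A=9 T=4 G=5 C=4): GC 9/22 = 40.9% ✓; Tm = 2·13 + 4·9 = 62°C, outside 48–61°C ✗; length 22, outside 15–20 ✗; longest run = 3 ✓ — fails.
P2 (21 nt, A=7 T=8 G=2 C=4): GC 6/21 = 28.6%, outside 38.8–54.3% ✗; Tm = 2·15 + 4·6 = 54°C ✓; length 21, outside 15–20 ✗; longest run = 2 ✓ — fails.
P3 (17 nt, A=4 T=6 G=2 C=5): GC 7/17 = 41.2% ✓; Tm = 2·10 + 4·7 = 48°C ✓; length 17 ✓; longest run = 3 ✓ — passes.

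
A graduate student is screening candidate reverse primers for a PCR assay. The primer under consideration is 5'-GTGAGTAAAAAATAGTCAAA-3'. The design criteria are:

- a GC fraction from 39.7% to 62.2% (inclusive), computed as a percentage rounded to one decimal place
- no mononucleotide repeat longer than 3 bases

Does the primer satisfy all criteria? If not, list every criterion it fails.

Fails: GC content, homopolymer run.

Base counts: A=11, T=4, G=4, C=1 (length 20).
GC content: GC 5/20 = 25.0%, outside 39.7–62.2% ✗
homopolymer run: longest run = 6, exceeds 3 ✗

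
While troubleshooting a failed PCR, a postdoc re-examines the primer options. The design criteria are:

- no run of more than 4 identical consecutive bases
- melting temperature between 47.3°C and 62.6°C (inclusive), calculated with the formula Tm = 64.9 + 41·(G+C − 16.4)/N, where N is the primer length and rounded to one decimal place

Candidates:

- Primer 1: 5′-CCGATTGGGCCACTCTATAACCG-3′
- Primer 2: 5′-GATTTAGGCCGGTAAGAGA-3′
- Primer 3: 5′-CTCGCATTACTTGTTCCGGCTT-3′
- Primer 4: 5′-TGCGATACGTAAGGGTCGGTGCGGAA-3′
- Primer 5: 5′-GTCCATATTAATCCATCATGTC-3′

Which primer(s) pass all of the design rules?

Primer 1, Primer 2, Primer 3 and Primer 5.

Primer 1 (23 nt, A=5 T=5 G=5 C=8): longest run = 3 ✓; Tm = 64.9 + 41·(13 − 16.4)/23 = 58.8°C ✓ — passes.
Primer 2 (19 nt, A=6 T=4 G=7 C=2): longest run = 3 ✓; Tm = 64.9 + 41·(9 − 16.4)/19 = 48.9°C ✓ — passes.
Primer 3 (22 nt, A=2 T=9 G=4 C=7): longest run = 2 ✓; Tm = 64.9 + 41·(11 − 16.4)/22 = 54.8°C ✓ — passes.
Primer 4 (26 nt, A=6 T=5 G=11 C=4): longest run = 3 ✓; Tm = 64.9 + 41·(15 − 16.4)/26 = 62.7°C, outside 47.3–62.6°C ✗ — fails.
Primer 5 (22 nt, A=6 T=8 G=2 C=6): longest run = 2 ✓; Tm = 64.9 + 41·(8 − 16.4)/22 = 49.2°C ✓ — passes.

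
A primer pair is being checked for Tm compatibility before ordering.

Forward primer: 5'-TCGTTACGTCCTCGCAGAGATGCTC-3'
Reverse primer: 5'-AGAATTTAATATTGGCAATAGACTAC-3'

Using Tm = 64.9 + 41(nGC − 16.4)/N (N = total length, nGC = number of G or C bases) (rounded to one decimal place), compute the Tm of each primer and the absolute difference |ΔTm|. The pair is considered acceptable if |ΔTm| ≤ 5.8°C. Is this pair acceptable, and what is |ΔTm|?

Forward: G+C = 14, N = 25 → Tm = 64.9 + 41·(14 − 16.4)/25 = 61.0°C.
Reverse: G+C = 7, N = 26 → Tm = 64.9 + 41·(7 − 16.4)/26 = 50.1°C.
|ΔTm| = |61.0 − 50.1| = 10.9°C, > 5.8°C.

|ΔTm| = 10.9°C; the pair is not acceptable.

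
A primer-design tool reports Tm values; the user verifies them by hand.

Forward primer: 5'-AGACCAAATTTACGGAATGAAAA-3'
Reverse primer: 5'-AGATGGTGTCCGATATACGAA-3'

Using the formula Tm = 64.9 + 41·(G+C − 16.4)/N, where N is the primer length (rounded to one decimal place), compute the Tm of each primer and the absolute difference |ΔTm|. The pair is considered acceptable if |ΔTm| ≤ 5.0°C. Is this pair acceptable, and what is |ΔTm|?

Forward: G+C = 7, N = 23 → Tm = 64.9 + 41·(7 − 16.4)/23 = 48.1°C.
Reverse: G+C = 9, N = 21 → Tm = 64.9 + 41·(9 − 16.4)/21 = 50.5°C.
|ΔTm| = |48.1 − 50.5| = 2.4°C, ≤ 5.0°C.

|ΔTm| = 2.4°C; the pair is acceptable.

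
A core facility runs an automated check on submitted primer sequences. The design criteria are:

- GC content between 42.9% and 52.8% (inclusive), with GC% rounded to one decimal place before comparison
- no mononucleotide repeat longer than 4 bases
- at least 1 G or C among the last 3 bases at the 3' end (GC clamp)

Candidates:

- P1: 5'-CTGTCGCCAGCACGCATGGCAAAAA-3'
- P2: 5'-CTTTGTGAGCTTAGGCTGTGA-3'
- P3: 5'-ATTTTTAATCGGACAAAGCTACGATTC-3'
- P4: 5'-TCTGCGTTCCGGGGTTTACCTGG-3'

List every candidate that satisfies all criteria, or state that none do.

P2 only.

P1 (25 nt, A=8 T=3 G=6 C=8): GC 14/25 = 56.0%, outside 42.9–52.8% ✗; longest run = 5, exceeds 4 ✗; 3' end AAA has 0 G/C, need ≥1 ✗ — fails.
P2 (21 nt, A=3 T=8 G=7 C=3): GC 10/21 = 47.6% ✓; longest run = 3 ✓; 3' end TGA has 1 G/C ✓ — passes.
P3 (27 nt, A=9 T=9 G=4 C=5): GC 9/27 = 33.3%, outside 42.9–52.8% ✗; longest run = 5, exceeds 4 ✗; 3' end TTC has 1 G/C ✓ — fails.
P4 (23 nt, A=1 T=8 G=8 C=6): GC 14/23 = 60.9%, outside 42.9–52.8% ✗; longest run = 4 ✓; 3' end TGG has 2 G/C ✓ — fails.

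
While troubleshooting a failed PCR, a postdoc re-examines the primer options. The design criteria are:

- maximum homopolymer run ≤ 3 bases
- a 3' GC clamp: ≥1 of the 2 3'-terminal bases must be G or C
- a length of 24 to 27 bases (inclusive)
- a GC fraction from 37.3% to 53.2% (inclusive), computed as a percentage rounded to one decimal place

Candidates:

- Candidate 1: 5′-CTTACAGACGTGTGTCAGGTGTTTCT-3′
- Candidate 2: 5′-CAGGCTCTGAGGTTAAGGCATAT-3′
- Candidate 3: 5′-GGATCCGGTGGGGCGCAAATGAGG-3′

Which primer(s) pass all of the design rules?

Candidate 1 only.

Candidate 1 (26 nt, A=4 T=10 G=7 C=5): longest run = 3 ✓; 3' end CT has 1 G/C ✓; length 26 ✓; GC 12/26 = 46.2% ✓ — passes.
Candidate 2 (23 nt, A=6 T=6 G=7 C=4): longest run = 2 ✓; 3' end AT has 0 G/C, need ≥1 ✗; length 23, outside 24–27 ✗; GC 11/23 = 47.8% ✓ — fails.
Candidate 3 (24 nt, A=5 T=3 G=12 C=4): longest run = 4, exceeds 3 ✗; 3' end GG has 2 G/C ✓; length 24 ✓; GC 16/24 = 66.7%, outside 37.3–53.2% ✗ — fails.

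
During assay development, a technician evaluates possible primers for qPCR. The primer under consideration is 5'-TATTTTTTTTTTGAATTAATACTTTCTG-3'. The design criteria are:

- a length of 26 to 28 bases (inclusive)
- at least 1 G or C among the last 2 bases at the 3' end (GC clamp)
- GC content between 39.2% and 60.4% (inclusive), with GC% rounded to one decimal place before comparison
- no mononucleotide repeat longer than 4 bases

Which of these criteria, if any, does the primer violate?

Fails: GC content, homopolymer run.

Base counts: A=6, T=18, G=2, C=2 (length 28).
length: length 28 ✓
GC clamp: 3' end TG has 1 G/C ✓
GC content: GC 4/28 = 14.3%, outside 39.2–60.4% ✗
homopolymer run: longest run = 10, exceeds 4 ✗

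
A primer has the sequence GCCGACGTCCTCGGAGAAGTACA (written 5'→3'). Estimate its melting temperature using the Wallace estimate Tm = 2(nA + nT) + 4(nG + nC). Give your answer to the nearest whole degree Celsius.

Base counts: A=6, T=3, G=7, C=7 (length 23).
Tm = 2·(6+3) + 4·(7+7) = 2·9 + 4·14 = 18 + 56 = 74°C.

74°C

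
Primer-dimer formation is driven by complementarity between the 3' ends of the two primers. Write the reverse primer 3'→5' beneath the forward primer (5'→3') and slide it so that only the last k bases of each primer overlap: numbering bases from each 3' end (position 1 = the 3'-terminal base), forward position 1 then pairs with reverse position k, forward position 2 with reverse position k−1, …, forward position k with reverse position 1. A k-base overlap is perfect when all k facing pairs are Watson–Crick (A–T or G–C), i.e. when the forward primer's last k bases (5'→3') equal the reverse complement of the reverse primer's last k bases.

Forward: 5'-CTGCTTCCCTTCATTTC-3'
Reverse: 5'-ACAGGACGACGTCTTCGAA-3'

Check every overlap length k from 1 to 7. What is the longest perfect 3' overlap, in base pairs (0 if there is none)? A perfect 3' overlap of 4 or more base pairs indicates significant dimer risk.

Last 7 bases (5'→3') — forward …TCATTTC, reverse …CTTCGAA.
Reverse complement of the reverse primer's last 7 bases: TTCGAAG; its first k bases are the reverse complement of the reverse primer's last k bases, so a perfect k-base overlap needs the forward primer's last k bases to equal them.
Comparing (forward last k vs required): k=1: C vs T ✗; k=2: TC vs TT ✗; k=3: TTC vs TTC ✓; k=4: TTTC vs TTCG ✗; k=5: ATTTC vs TTCGA ✗; k=6: CATTTC vs TTCGAA ✗; k=7: TCATTTC vs TTCGAAG ✗.
Only k = 3 is perfect, so the longest perfect 3' overlap is 3.

Longest perfect overlap: 3 complementary base pairs; below the dimer-risk threshold (threshold 4).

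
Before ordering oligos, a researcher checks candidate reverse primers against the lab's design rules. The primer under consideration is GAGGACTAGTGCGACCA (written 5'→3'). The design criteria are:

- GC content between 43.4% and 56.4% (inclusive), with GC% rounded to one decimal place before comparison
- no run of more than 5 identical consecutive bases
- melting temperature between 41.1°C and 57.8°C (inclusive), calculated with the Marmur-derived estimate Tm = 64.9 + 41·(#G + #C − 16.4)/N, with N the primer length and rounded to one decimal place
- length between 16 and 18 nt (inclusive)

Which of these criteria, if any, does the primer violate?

Fails: GC content.

Base counts: A=5, T=2, G=6, C=4 (length 17).
GC content: GC 10/17 = 58.8%, outside 43.4–56.4% ✗
homopolymer run: longest run = 2 ✓
Tm: Tm = 64.9 + 41·(10 − 16.4)/17 = 49.5°C ✓
length: length 17 ✓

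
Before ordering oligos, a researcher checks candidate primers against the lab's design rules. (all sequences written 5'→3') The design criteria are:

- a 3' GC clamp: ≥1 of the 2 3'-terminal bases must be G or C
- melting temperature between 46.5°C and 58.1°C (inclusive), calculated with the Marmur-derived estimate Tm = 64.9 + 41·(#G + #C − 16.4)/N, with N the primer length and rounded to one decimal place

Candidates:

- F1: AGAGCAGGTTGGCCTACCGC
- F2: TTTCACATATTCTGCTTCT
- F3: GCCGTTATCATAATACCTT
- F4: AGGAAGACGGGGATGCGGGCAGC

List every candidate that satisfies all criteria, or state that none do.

F1 (20 nt, A=4 T=3 G=7 C=6): 3' end GC has 2 G/C ✓; Tm = 64.9 + 41·(13 − 16.4)/20 = 57.9°C ✓ — passes.
F2 (19 nt, A=3 T=10 G=1 C=5): 3' end CT has 1 G/C ✓; Tm = 64.9 + 41·(6 − 16.4)/19 = 42.5°C, outside 46.5–58.1°C ✗ — fails.
F3 (19 nt, A=5 T=7 G=2 C=5): 3' end TT has 0 G/C, need ≥1 ✗; Tm = 64.9 + 41·(7 − 16.4)/19 = 44.6°C, outside 46.5–58.1°C ✗ — fails.
F4 (23 nt, A=6 T=1 G=12 C=4): 3' end GC has 2 G/C ✓; Tm = 64.9 + 41·(16 − 16.4)/23 = 64.2°C, outside 46.5–58.1°C ✗ — fails.

F1 only.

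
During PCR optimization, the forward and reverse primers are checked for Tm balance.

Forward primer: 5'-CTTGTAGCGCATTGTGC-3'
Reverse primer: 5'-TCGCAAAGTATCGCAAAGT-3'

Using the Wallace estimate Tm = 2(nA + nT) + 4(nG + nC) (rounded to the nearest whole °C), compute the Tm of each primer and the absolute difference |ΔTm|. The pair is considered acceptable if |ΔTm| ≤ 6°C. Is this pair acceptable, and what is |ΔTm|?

Forward: A=2 T=6 G=5 C=4 → Tm = 2·8 + 4·9 = 52°C.
Reverse: A=7 T=4 G=4 C=4 → Tm = 2·11 + 4·8 = 54°C.
|ΔTm| = |52 − 54| = 2°C, ≤ 6°C.

|ΔTm| = 2°C; the pair is acceptable.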